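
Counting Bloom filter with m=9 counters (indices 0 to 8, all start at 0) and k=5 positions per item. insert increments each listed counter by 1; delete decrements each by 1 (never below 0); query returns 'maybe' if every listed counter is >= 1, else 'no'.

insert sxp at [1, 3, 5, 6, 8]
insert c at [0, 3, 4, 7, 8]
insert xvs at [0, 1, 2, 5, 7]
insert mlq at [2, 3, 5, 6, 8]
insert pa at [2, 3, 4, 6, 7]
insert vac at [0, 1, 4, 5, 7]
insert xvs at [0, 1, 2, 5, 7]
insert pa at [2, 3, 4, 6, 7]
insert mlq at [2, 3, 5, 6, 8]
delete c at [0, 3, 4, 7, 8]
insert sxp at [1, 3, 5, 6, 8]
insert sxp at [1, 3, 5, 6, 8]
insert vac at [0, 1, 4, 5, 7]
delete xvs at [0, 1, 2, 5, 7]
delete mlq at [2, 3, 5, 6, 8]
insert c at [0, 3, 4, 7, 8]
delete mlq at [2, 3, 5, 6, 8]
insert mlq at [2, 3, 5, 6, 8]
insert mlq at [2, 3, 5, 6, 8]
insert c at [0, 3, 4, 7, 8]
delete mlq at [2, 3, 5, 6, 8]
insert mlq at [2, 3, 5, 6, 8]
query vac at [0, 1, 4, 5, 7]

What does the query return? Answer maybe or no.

Answer: maybe

Derivation:
Step 1: insert sxp at [1, 3, 5, 6, 8] -> counters=[0,1,0,1,0,1,1,0,1]
Step 2: insert c at [0, 3, 4, 7, 8] -> counters=[1,1,0,2,1,1,1,1,2]
Step 3: insert xvs at [0, 1, 2, 5, 7] -> counters=[2,2,1,2,1,2,1,2,2]
Step 4: insert mlq at [2, 3, 5, 6, 8] -> counters=[2,2,2,3,1,3,2,2,3]
Step 5: insert pa at [2, 3, 4, 6, 7] -> counters=[2,2,3,4,2,3,3,3,3]
Step 6: insert vac at [0, 1, 4, 5, 7] -> counters=[3,3,3,4,3,4,3,4,3]
Step 7: insert xvs at [0, 1, 2, 5, 7] -> counters=[4,4,4,4,3,5,3,5,3]
Step 8: insert pa at [2, 3, 4, 6, 7] -> counters=[4,4,5,5,4,5,4,6,3]
Step 9: insert mlq at [2, 3, 5, 6, 8] -> counters=[4,4,6,6,4,6,5,6,4]
Step 10: delete c at [0, 3, 4, 7, 8] -> counters=[3,4,6,5,3,6,5,5,3]
Step 11: insert sxp at [1, 3, 5, 6, 8] -> counters=[3,5,6,6,3,7,6,5,4]
Step 12: insert sxp at [1, 3, 5, 6, 8] -> counters=[3,6,6,7,3,8,7,5,5]
Step 13: insert vac at [0, 1, 4, 5, 7] -> counters=[4,7,6,7,4,9,7,6,5]
Step 14: delete xvs at [0, 1, 2, 5, 7] -> counters=[3,6,5,7,4,8,7,5,5]
Step 15: delete mlq at [2, 3, 5, 6, 8] -> counters=[3,6,4,6,4,7,6,5,4]
Step 16: insert c at [0, 3, 4, 7, 8] -> counters=[4,6,4,7,5,7,6,6,5]
Step 17: delete mlq at [2, 3, 5, 6, 8] -> counters=[4,6,3,6,5,6,5,6,4]
Step 18: insert mlq at [2, 3, 5, 6, 8] -> counters=[4,6,4,7,5,7,6,6,5]
Step 19: insert mlq at [2, 3, 5, 6, 8] -> counters=[4,6,5,8,5,8,7,6,6]
Step 20: insert c at [0, 3, 4, 7, 8] -> counters=[5,6,5,9,6,8,7,7,7]
Step 21: delete mlq at [2, 3, 5, 6, 8] -> counters=[5,6,4,8,6,7,6,7,6]
Step 22: insert mlq at [2, 3, 5, 6, 8] -> counters=[5,6,5,9,6,8,7,7,7]
Query vac: check counters[0]=5 counters[1]=6 counters[4]=6 counters[5]=8 counters[7]=7 -> maybe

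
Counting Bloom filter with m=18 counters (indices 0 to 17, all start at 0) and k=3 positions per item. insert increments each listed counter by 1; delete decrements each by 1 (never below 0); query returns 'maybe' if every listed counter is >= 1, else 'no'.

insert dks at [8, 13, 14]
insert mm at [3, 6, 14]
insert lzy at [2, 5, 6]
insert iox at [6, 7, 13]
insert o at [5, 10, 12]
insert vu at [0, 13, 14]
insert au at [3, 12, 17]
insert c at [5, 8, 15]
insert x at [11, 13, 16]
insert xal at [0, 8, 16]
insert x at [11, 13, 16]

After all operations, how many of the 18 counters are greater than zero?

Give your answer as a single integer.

Answer: 15

Derivation:
Step 1: insert dks at [8, 13, 14] -> counters=[0,0,0,0,0,0,0,0,1,0,0,0,0,1,1,0,0,0]
Step 2: insert mm at [3, 6, 14] -> counters=[0,0,0,1,0,0,1,0,1,0,0,0,0,1,2,0,0,0]
Step 3: insert lzy at [2, 5, 6] -> counters=[0,0,1,1,0,1,2,0,1,0,0,0,0,1,2,0,0,0]
Step 4: insert iox at [6, 7, 13] -> counters=[0,0,1,1,0,1,3,1,1,0,0,0,0,2,2,0,0,0]
Step 5: insert o at [5, 10, 12] -> counters=[0,0,1,1,0,2,3,1,1,0,1,0,1,2,2,0,0,0]
Step 6: insert vu at [0, 13, 14] -> counters=[1,0,1,1,0,2,3,1,1,0,1,0,1,3,3,0,0,0]
Step 7: insert au at [3, 12, 17] -> counters=[1,0,1,2,0,2,3,1,1,0,1,0,2,3,3,0,0,1]
Step 8: insert c at [5, 8, 15] -> counters=[1,0,1,2,0,3,3,1,2,0,1,0,2,3,3,1,0,1]
Step 9: insert x at [11, 13, 16] -> counters=[1,0,1,2,0,3,3,1,2,0,1,1,2,4,3,1,1,1]
Step 10: insert xal at [0, 8, 16] -> counters=[2,0,1,2,0,3,3,1,3,0,1,1,2,4,3,1,2,1]
Step 11: insert x at [11, 13, 16] -> counters=[2,0,1,2,0,3,3,1,3,0,1,2,2,5,3,1,3,1]
Final counters=[2,0,1,2,0,3,3,1,3,0,1,2,2,5,3,1,3,1] -> 15 nonzero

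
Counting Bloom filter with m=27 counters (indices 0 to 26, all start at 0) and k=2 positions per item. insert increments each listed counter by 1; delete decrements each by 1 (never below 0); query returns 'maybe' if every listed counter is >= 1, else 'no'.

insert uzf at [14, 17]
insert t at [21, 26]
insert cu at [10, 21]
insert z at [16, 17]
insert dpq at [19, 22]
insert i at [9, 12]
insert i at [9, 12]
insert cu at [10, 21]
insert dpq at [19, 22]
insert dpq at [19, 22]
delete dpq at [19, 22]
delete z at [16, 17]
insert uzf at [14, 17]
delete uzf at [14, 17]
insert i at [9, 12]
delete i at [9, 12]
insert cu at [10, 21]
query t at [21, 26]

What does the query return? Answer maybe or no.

Step 1: insert uzf at [14, 17] -> counters=[0,0,0,0,0,0,0,0,0,0,0,0,0,0,1,0,0,1,0,0,0,0,0,0,0,0,0]
Step 2: insert t at [21, 26] -> counters=[0,0,0,0,0,0,0,0,0,0,0,0,0,0,1,0,0,1,0,0,0,1,0,0,0,0,1]
Step 3: insert cu at [10, 21] -> counters=[0,0,0,0,0,0,0,0,0,0,1,0,0,0,1,0,0,1,0,0,0,2,0,0,0,0,1]
Step 4: insert z at [16, 17] -> counters=[0,0,0,0,0,0,0,0,0,0,1,0,0,0,1,0,1,2,0,0,0,2,0,0,0,0,1]
Step 5: insert dpq at [19, 22] -> counters=[0,0,0,0,0,0,0,0,0,0,1,0,0,0,1,0,1,2,0,1,0,2,1,0,0,0,1]
Step 6: insert i at [9, 12] -> counters=[0,0,0,0,0,0,0,0,0,1,1,0,1,0,1,0,1,2,0,1,0,2,1,0,0,0,1]
Step 7: insert i at [9, 12] -> counters=[0,0,0,0,0,0,0,0,0,2,1,0,2,0,1,0,1,2,0,1,0,2,1,0,0,0,1]
Step 8: insert cu at [10, 21] -> counters=[0,0,0,0,0,0,0,0,0,2,2,0,2,0,1,0,1,2,0,1,0,3,1,0,0,0,1]
Step 9: insert dpq at [19, 22] -> counters=[0,0,0,0,0,0,0,0,0,2,2,0,2,0,1,0,1,2,0,2,0,3,2,0,0,0,1]
Step 10: insert dpq at [19, 22] -> counters=[0,0,0,0,0,0,0,0,0,2,2,0,2,0,1,0,1,2,0,3,0,3,3,0,0,0,1]
Step 11: delete dpq at [19, 22] -> counters=[0,0,0,0,0,0,0,0,0,2,2,0,2,0,1,0,1,2,0,2,0,3,2,0,0,0,1]
Step 12: delete z at [16, 17] -> counters=[0,0,0,0,0,0,0,0,0,2,2,0,2,0,1,0,0,1,0,2,0,3,2,0,0,0,1]
Step 13: insert uzf at [14, 17] -> counters=[0,0,0,0,0,0,0,0,0,2,2,0,2,0,2,0,0,2,0,2,0,3,2,0,0,0,1]
Step 14: delete uzf at [14, 17] -> counters=[0,0,0,0,0,0,0,0,0,2,2,0,2,0,1,0,0,1,0,2,0,3,2,0,0,0,1]
Step 15: insert i at [9, 12] -> counters=[0,0,0,0,0,0,0,0,0,3,2,0,3,0,1,0,0,1,0,2,0,3,2,0,0,0,1]
Step 16: delete i at [9, 12] -> counters=[0,0,0,0,0,0,0,0,0,2,2,0,2,0,1,0,0,1,0,2,0,3,2,0,0,0,1]
Step 17: insert cu at [10, 21] -> counters=[0,0,0,0,0,0,0,0,0,2,3,0,2,0,1,0,0,1,0,2,0,4,2,0,0,0,1]
Query t: check counters[21]=4 counters[26]=1 -> maybe

Answer: maybe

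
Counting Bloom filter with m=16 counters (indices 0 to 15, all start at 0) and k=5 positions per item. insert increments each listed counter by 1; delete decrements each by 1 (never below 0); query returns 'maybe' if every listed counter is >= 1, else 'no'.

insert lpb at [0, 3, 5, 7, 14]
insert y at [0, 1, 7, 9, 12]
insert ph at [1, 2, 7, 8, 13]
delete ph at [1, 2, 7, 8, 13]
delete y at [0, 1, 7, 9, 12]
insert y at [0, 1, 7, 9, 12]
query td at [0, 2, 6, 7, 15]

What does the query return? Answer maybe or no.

Answer: no

Derivation:
Step 1: insert lpb at [0, 3, 5, 7, 14] -> counters=[1,0,0,1,0,1,0,1,0,0,0,0,0,0,1,0]
Step 2: insert y at [0, 1, 7, 9, 12] -> counters=[2,1,0,1,0,1,0,2,0,1,0,0,1,0,1,0]
Step 3: insert ph at [1, 2, 7, 8, 13] -> counters=[2,2,1,1,0,1,0,3,1,1,0,0,1,1,1,0]
Step 4: delete ph at [1, 2, 7, 8, 13] -> counters=[2,1,0,1,0,1,0,2,0,1,0,0,1,0,1,0]
Step 5: delete y at [0, 1, 7, 9, 12] -> counters=[1,0,0,1,0,1,0,1,0,0,0,0,0,0,1,0]
Step 6: insert y at [0, 1, 7, 9, 12] -> counters=[2,1,0,1,0,1,0,2,0,1,0,0,1,0,1,0]
Query td: check counters[0]=2 counters[2]=0 counters[6]=0 counters[7]=2 counters[15]=0 -> no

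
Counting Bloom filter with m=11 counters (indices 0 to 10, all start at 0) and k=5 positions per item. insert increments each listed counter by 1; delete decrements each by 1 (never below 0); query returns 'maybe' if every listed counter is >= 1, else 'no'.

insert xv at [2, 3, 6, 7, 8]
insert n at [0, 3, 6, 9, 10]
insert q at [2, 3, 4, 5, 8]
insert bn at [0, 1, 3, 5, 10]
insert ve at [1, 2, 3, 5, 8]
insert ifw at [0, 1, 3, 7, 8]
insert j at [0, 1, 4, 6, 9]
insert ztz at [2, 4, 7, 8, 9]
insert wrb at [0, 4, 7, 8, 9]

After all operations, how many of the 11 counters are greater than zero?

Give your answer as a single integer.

Step 1: insert xv at [2, 3, 6, 7, 8] -> counters=[0,0,1,1,0,0,1,1,1,0,0]
Step 2: insert n at [0, 3, 6, 9, 10] -> counters=[1,0,1,2,0,0,2,1,1,1,1]
Step 3: insert q at [2, 3, 4, 5, 8] -> counters=[1,0,2,3,1,1,2,1,2,1,1]
Step 4: insert bn at [0, 1, 3, 5, 10] -> counters=[2,1,2,4,1,2,2,1,2,1,2]
Step 5: insert ve at [1, 2, 3, 5, 8] -> counters=[2,2,3,5,1,3,2,1,3,1,2]
Step 6: insert ifw at [0, 1, 3, 7, 8] -> counters=[3,3,3,6,1,3,2,2,4,1,2]
Step 7: insert j at [0, 1, 4, 6, 9] -> counters=[4,4,3,6,2,3,3,2,4,2,2]
Step 8: insert ztz at [2, 4, 7, 8, 9] -> counters=[4,4,4,6,3,3,3,3,5,3,2]
Step 9: insert wrb at [0, 4, 7, 8, 9] -> counters=[5,4,4,6,4,3,3,4,6,4,2]
Final counters=[5,4,4,6,4,3,3,4,6,4,2] -> 11 nonzero

Answer: 11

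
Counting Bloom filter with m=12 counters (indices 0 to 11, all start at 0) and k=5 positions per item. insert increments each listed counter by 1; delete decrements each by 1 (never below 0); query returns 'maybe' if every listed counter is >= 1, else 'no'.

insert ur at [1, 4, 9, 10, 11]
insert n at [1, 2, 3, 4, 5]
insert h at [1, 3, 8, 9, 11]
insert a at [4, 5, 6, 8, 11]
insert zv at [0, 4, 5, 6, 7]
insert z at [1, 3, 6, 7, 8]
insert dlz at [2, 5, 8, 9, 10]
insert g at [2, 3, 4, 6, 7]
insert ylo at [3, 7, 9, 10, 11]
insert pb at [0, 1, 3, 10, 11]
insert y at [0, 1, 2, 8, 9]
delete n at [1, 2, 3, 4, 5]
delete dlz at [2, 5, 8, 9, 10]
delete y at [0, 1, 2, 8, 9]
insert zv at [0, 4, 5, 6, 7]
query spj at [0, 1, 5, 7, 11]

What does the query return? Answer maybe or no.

Answer: maybe

Derivation:
Step 1: insert ur at [1, 4, 9, 10, 11] -> counters=[0,1,0,0,1,0,0,0,0,1,1,1]
Step 2: insert n at [1, 2, 3, 4, 5] -> counters=[0,2,1,1,2,1,0,0,0,1,1,1]
Step 3: insert h at [1, 3, 8, 9, 11] -> counters=[0,3,1,2,2,1,0,0,1,2,1,2]
Step 4: insert a at [4, 5, 6, 8, 11] -> counters=[0,3,1,2,3,2,1,0,2,2,1,3]
Step 5: insert zv at [0, 4, 5, 6, 7] -> counters=[1,3,1,2,4,3,2,1,2,2,1,3]
Step 6: insert z at [1, 3, 6, 7, 8] -> counters=[1,4,1,3,4,3,3,2,3,2,1,3]
Step 7: insert dlz at [2, 5, 8, 9, 10] -> counters=[1,4,2,3,4,4,3,2,4,3,2,3]
Step 8: insert g at [2, 3, 4, 6, 7] -> counters=[1,4,3,4,5,4,4,3,4,3,2,3]
Step 9: insert ylo at [3, 7, 9, 10, 11] -> counters=[1,4,3,5,5,4,4,4,4,4,3,4]
Step 10: insert pb at [0, 1, 3, 10, 11] -> counters=[2,5,3,6,5,4,4,4,4,4,4,5]
Step 11: insert y at [0, 1, 2, 8, 9] -> counters=[3,6,4,6,5,4,4,4,5,5,4,5]
Step 12: delete n at [1, 2, 3, 4, 5] -> counters=[3,5,3,5,4,3,4,4,5,5,4,5]
Step 13: delete dlz at [2, 5, 8, 9, 10] -> counters=[3,5,2,5,4,2,4,4,4,4,3,5]
Step 14: delete y at [0, 1, 2, 8, 9] -> counters=[2,4,1,5,4,2,4,4,3,3,3,5]
Step 15: insert zv at [0, 4, 5, 6, 7] -> counters=[3,4,1,5,5,3,5,5,3,3,3,5]
Query spj: check counters[0]=3 counters[1]=4 counters[5]=3 counters[7]=5 counters[11]=5 -> maybe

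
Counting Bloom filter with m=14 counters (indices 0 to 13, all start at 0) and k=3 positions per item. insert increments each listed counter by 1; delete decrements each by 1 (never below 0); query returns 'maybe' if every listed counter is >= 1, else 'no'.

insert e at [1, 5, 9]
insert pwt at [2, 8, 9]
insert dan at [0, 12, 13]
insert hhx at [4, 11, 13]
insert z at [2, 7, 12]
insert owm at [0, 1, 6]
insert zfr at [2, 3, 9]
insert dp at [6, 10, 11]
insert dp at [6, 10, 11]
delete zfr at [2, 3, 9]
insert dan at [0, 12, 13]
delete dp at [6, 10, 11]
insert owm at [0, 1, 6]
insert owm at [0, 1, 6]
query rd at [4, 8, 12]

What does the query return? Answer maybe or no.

Answer: maybe

Derivation:
Step 1: insert e at [1, 5, 9] -> counters=[0,1,0,0,0,1,0,0,0,1,0,0,0,0]
Step 2: insert pwt at [2, 8, 9] -> counters=[0,1,1,0,0,1,0,0,1,2,0,0,0,0]
Step 3: insert dan at [0, 12, 13] -> counters=[1,1,1,0,0,1,0,0,1,2,0,0,1,1]
Step 4: insert hhx at [4, 11, 13] -> counters=[1,1,1,0,1,1,0,0,1,2,0,1,1,2]
Step 5: insert z at [2, 7, 12] -> counters=[1,1,2,0,1,1,0,1,1,2,0,1,2,2]
Step 6: insert owm at [0, 1, 6] -> counters=[2,2,2,0,1,1,1,1,1,2,0,1,2,2]
Step 7: insert zfr at [2, 3, 9] -> counters=[2,2,3,1,1,1,1,1,1,3,0,1,2,2]
Step 8: insert dp at [6, 10, 11] -> counters=[2,2,3,1,1,1,2,1,1,3,1,2,2,2]
Step 9: insert dp at [6, 10, 11] -> counters=[2,2,3,1,1,1,3,1,1,3,2,3,2,2]
Step 10: delete zfr at [2, 3, 9] -> counters=[2,2,2,0,1,1,3,1,1,2,2,3,2,2]
Step 11: insert dan at [0, 12, 13] -> counters=[3,2,2,0,1,1,3,1,1,2,2,3,3,3]
Step 12: delete dp at [6, 10, 11] -> counters=[3,2,2,0,1,1,2,1,1,2,1,2,3,3]
Step 13: insert owm at [0, 1, 6] -> counters=[4,3,2,0,1,1,3,1,1,2,1,2,3,3]
Step 14: insert owm at [0, 1, 6] -> counters=[5,4,2,0,1,1,4,1,1,2,1,2,3,3]
Query rd: check counters[4]=1 counters[8]=1 counters[12]=3 -> maybe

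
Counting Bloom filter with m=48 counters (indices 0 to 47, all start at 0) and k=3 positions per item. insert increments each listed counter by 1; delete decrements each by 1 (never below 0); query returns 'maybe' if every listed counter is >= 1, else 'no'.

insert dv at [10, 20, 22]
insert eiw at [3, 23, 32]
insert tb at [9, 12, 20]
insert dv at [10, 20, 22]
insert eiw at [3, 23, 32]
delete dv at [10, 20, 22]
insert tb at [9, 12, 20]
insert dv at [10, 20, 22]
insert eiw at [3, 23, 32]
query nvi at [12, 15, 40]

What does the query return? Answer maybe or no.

Step 1: insert dv at [10, 20, 22] -> counters=[0,0,0,0,0,0,0,0,0,0,1,0,0,0,0,0,0,0,0,0,1,0,1,0,0,0,0,0,0,0,0,0,0,0,0,0,0,0,0,0,0,0,0,0,0,0,0,0]
Step 2: insert eiw at [3, 23, 32] -> counters=[0,0,0,1,0,0,0,0,0,0,1,0,0,0,0,0,0,0,0,0,1,0,1,1,0,0,0,0,0,0,0,0,1,0,0,0,0,0,0,0,0,0,0,0,0,0,0,0]
Step 3: insert tb at [9, 12, 20] -> counters=[0,0,0,1,0,0,0,0,0,1,1,0,1,0,0,0,0,0,0,0,2,0,1,1,0,0,0,0,0,0,0,0,1,0,0,0,0,0,0,0,0,0,0,0,0,0,0,0]
Step 4: insert dv at [10, 20, 22] -> counters=[0,0,0,1,0,0,0,0,0,1,2,0,1,0,0,0,0,0,0,0,3,0,2,1,0,0,0,0,0,0,0,0,1,0,0,0,0,0,0,0,0,0,0,0,0,0,0,0]
Step 5: insert eiw at [3, 23, 32] -> counters=[0,0,0,2,0,0,0,0,0,1,2,0,1,0,0,0,0,0,0,0,3,0,2,2,0,0,0,0,0,0,0,0,2,0,0,0,0,0,0,0,0,0,0,0,0,0,0,0]
Step 6: delete dv at [10, 20, 22] -> counters=[0,0,0,2,0,0,0,0,0,1,1,0,1,0,0,0,0,0,0,0,2,0,1,2,0,0,0,0,0,0,0,0,2,0,0,0,0,0,0,0,0,0,0,0,0,0,0,0]
Step 7: insert tb at [9, 12, 20] -> counters=[0,0,0,2,0,0,0,0,0,2,1,0,2,0,0,0,0,0,0,0,3,0,1,2,0,0,0,0,0,0,0,0,2,0,0,0,0,0,0,0,0,0,0,0,0,0,0,0]
Step 8: insert dv at [10, 20, 22] -> counters=[0,0,0,2,0,0,0,0,0,2,2,0,2,0,0,0,0,0,0,0,4,0,2,2,0,0,0,0,0,0,0,0,2,0,0,0,0,0,0,0,0,0,0,0,0,0,0,0]
Step 9: insert eiw at [3, 23, 32] -> counters=[0,0,0,3,0,0,0,0,0,2,2,0,2,0,0,0,0,0,0,0,4,0,2,3,0,0,0,0,0,0,0,0,3,0,0,0,0,0,0,0,0,0,0,0,0,0,0,0]
Query nvi: check counters[12]=2 counters[15]=0 counters[40]=0 -> no

Answer: no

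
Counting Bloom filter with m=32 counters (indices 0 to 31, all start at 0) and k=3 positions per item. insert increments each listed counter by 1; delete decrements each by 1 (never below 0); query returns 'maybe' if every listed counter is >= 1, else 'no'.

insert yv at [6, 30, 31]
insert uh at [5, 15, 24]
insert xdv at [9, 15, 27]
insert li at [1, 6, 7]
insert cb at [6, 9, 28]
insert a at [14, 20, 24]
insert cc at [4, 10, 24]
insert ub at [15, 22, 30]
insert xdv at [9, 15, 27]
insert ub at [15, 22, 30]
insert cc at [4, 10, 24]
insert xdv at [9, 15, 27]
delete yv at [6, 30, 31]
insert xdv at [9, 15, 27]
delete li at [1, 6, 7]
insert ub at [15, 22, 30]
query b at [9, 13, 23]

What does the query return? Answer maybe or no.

Step 1: insert yv at [6, 30, 31] -> counters=[0,0,0,0,0,0,1,0,0,0,0,0,0,0,0,0,0,0,0,0,0,0,0,0,0,0,0,0,0,0,1,1]
Step 2: insert uh at [5, 15, 24] -> counters=[0,0,0,0,0,1,1,0,0,0,0,0,0,0,0,1,0,0,0,0,0,0,0,0,1,0,0,0,0,0,1,1]
Step 3: insert xdv at [9, 15, 27] -> counters=[0,0,0,0,0,1,1,0,0,1,0,0,0,0,0,2,0,0,0,0,0,0,0,0,1,0,0,1,0,0,1,1]
Step 4: insert li at [1, 6, 7] -> counters=[0,1,0,0,0,1,2,1,0,1,0,0,0,0,0,2,0,0,0,0,0,0,0,0,1,0,0,1,0,0,1,1]
Step 5: insert cb at [6, 9, 28] -> counters=[0,1,0,0,0,1,3,1,0,2,0,0,0,0,0,2,0,0,0,0,0,0,0,0,1,0,0,1,1,0,1,1]
Step 6: insert a at [14, 20, 24] -> counters=[0,1,0,0,0,1,3,1,0,2,0,0,0,0,1,2,0,0,0,0,1,0,0,0,2,0,0,1,1,0,1,1]
Step 7: insert cc at [4, 10, 24] -> counters=[0,1,0,0,1,1,3,1,0,2,1,0,0,0,1,2,0,0,0,0,1,0,0,0,3,0,0,1,1,0,1,1]
Step 8: insert ub at [15, 22, 30] -> counters=[0,1,0,0,1,1,3,1,0,2,1,0,0,0,1,3,0,0,0,0,1,0,1,0,3,0,0,1,1,0,2,1]
Step 9: insert xdv at [9, 15, 27] -> counters=[0,1,0,0,1,1,3,1,0,3,1,0,0,0,1,4,0,0,0,0,1,0,1,0,3,0,0,2,1,0,2,1]
Step 10: insert ub at [15, 22, 30] -> counters=[0,1,0,0,1,1,3,1,0,3,1,0,0,0,1,5,0,0,0,0,1,0,2,0,3,0,0,2,1,0,3,1]
Step 11: insert cc at [4, 10, 24] -> counters=[0,1,0,0,2,1,3,1,0,3,2,0,0,0,1,5,0,0,0,0,1,0,2,0,4,0,0,2,1,0,3,1]
Step 12: insert xdv at [9, 15, 27] -> counters=[0,1,0,0,2,1,3,1,0,4,2,0,0,0,1,6,0,0,0,0,1,0,2,0,4,0,0,3,1,0,3,1]
Step 13: delete yv at [6, 30, 31] -> counters=[0,1,0,0,2,1,2,1,0,4,2,0,0,0,1,6,0,0,0,0,1,0,2,0,4,0,0,3,1,0,2,0]
Step 14: insert xdv at [9, 15, 27] -> counters=[0,1,0,0,2,1,2,1,0,5,2,0,0,0,1,7,0,0,0,0,1,0,2,0,4,0,0,4,1,0,2,0]
Step 15: delete li at [1, 6, 7] -> counters=[0,0,0,0,2,1,1,0,0,5,2,0,0,0,1,7,0,0,0,0,1,0,2,0,4,0,0,4,1,0,2,0]
Step 16: insert ub at [15, 22, 30] -> counters=[0,0,0,0,2,1,1,0,0,5,2,0,0,0,1,8,0,0,0,0,1,0,3,0,4,0,0,4,1,0,3,0]
Query b: check counters[9]=5 counters[13]=0 counters[23]=0 -> no

Answer: no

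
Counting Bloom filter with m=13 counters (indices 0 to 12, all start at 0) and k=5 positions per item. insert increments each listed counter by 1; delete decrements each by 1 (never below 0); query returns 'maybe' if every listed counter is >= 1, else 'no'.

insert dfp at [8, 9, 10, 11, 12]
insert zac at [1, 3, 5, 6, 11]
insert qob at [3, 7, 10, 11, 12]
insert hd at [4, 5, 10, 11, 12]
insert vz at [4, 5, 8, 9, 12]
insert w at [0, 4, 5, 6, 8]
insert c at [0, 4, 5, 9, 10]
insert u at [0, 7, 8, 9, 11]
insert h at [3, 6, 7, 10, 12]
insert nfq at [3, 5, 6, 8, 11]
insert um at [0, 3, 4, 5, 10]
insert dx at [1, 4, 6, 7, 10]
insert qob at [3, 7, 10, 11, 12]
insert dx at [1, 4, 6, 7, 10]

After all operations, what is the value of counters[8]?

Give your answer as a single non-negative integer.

Step 1: insert dfp at [8, 9, 10, 11, 12] -> counters=[0,0,0,0,0,0,0,0,1,1,1,1,1]
Step 2: insert zac at [1, 3, 5, 6, 11] -> counters=[0,1,0,1,0,1,1,0,1,1,1,2,1]
Step 3: insert qob at [3, 7, 10, 11, 12] -> counters=[0,1,0,2,0,1,1,1,1,1,2,3,2]
Step 4: insert hd at [4, 5, 10, 11, 12] -> counters=[0,1,0,2,1,2,1,1,1,1,3,4,3]
Step 5: insert vz at [4, 5, 8, 9, 12] -> counters=[0,1,0,2,2,3,1,1,2,2,3,4,4]
Step 6: insert w at [0, 4, 5, 6, 8] -> counters=[1,1,0,2,3,4,2,1,3,2,3,4,4]
Step 7: insert c at [0, 4, 5, 9, 10] -> counters=[2,1,0,2,4,5,2,1,3,3,4,4,4]
Step 8: insert u at [0, 7, 8, 9, 11] -> counters=[3,1,0,2,4,5,2,2,4,4,4,5,4]
Step 9: insert h at [3, 6, 7, 10, 12] -> counters=[3,1,0,3,4,5,3,3,4,4,5,5,5]
Step 10: insert nfq at [3, 5, 6, 8, 11] -> counters=[3,1,0,4,4,6,4,3,5,4,5,6,5]
Step 11: insert um at [0, 3, 4, 5, 10] -> counters=[4,1,0,5,5,7,4,3,5,4,6,6,5]
Step 12: insert dx at [1, 4, 6, 7, 10] -> counters=[4,2,0,5,6,7,5,4,5,4,7,6,5]
Step 13: insert qob at [3, 7, 10, 11, 12] -> counters=[4,2,0,6,6,7,5,5,5,4,8,7,6]
Step 14: insert dx at [1, 4, 6, 7, 10] -> counters=[4,3,0,6,7,7,6,6,5,4,9,7,6]
Final counters=[4,3,0,6,7,7,6,6,5,4,9,7,6] -> counters[8]=5

Answer: 5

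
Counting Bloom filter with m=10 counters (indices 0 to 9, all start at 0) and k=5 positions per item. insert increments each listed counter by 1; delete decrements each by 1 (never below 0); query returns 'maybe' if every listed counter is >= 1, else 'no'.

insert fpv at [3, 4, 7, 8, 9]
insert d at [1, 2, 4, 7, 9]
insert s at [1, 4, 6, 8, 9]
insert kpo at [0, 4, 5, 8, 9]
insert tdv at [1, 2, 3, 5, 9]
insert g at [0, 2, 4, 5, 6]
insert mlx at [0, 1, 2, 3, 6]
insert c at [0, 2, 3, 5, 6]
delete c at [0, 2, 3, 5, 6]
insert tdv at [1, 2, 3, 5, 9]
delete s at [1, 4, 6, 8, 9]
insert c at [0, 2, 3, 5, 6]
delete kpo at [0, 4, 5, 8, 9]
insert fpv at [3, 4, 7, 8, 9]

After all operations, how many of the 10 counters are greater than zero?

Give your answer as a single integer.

Step 1: insert fpv at [3, 4, 7, 8, 9] -> counters=[0,0,0,1,1,0,0,1,1,1]
Step 2: insert d at [1, 2, 4, 7, 9] -> counters=[0,1,1,1,2,0,0,2,1,2]
Step 3: insert s at [1, 4, 6, 8, 9] -> counters=[0,2,1,1,3,0,1,2,2,3]
Step 4: insert kpo at [0, 4, 5, 8, 9] -> counters=[1,2,1,1,4,1,1,2,3,4]
Step 5: insert tdv at [1, 2, 3, 5, 9] -> counters=[1,3,2,2,4,2,1,2,3,5]
Step 6: insert g at [0, 2, 4, 5, 6] -> counters=[2,3,3,2,5,3,2,2,3,5]
Step 7: insert mlx at [0, 1, 2, 3, 6] -> counters=[3,4,4,3,5,3,3,2,3,5]
Step 8: insert c at [0, 2, 3, 5, 6] -> counters=[4,4,5,4,5,4,4,2,3,5]
Step 9: delete c at [0, 2, 3, 5, 6] -> counters=[3,4,4,3,5,3,3,2,3,5]
Step 10: insert tdv at [1, 2, 3, 5, 9] -> counters=[3,5,5,4,5,4,3,2,3,6]
Step 11: delete s at [1, 4, 6, 8, 9] -> counters=[3,4,5,4,4,4,2,2,2,5]
Step 12: insert c at [0, 2, 3, 5, 6] -> counters=[4,4,6,5,4,5,3,2,2,5]
Step 13: delete kpo at [0, 4, 5, 8, 9] -> counters=[3,4,6,5,3,4,3,2,1,4]
Step 14: insert fpv at [3, 4, 7, 8, 9] -> counters=[3,4,6,6,4,4,3,3,2,5]
Final counters=[3,4,6,6,4,4,3,3,2,5] -> 10 nonzero

Answer: 10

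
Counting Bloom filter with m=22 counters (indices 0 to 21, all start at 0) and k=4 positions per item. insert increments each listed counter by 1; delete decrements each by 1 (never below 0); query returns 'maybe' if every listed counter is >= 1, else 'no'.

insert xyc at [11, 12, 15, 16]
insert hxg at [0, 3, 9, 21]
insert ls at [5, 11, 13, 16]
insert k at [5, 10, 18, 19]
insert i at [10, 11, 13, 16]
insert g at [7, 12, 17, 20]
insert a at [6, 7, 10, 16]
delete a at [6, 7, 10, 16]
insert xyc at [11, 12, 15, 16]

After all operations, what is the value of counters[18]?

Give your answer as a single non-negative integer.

Answer: 1

Derivation:
Step 1: insert xyc at [11, 12, 15, 16] -> counters=[0,0,0,0,0,0,0,0,0,0,0,1,1,0,0,1,1,0,0,0,0,0]
Step 2: insert hxg at [0, 3, 9, 21] -> counters=[1,0,0,1,0,0,0,0,0,1,0,1,1,0,0,1,1,0,0,0,0,1]
Step 3: insert ls at [5, 11, 13, 16] -> counters=[1,0,0,1,0,1,0,0,0,1,0,2,1,1,0,1,2,0,0,0,0,1]
Step 4: insert k at [5, 10, 18, 19] -> counters=[1,0,0,1,0,2,0,0,0,1,1,2,1,1,0,1,2,0,1,1,0,1]
Step 5: insert i at [10, 11, 13, 16] -> counters=[1,0,0,1,0,2,0,0,0,1,2,3,1,2,0,1,3,0,1,1,0,1]
Step 6: insert g at [7, 12, 17, 20] -> counters=[1,0,0,1,0,2,0,1,0,1,2,3,2,2,0,1,3,1,1,1,1,1]
Step 7: insert a at [6, 7, 10, 16] -> counters=[1,0,0,1,0,2,1,2,0,1,3,3,2,2,0,1,4,1,1,1,1,1]
Step 8: delete a at [6, 7, 10, 16] -> counters=[1,0,0,1,0,2,0,1,0,1,2,3,2,2,0,1,3,1,1,1,1,1]
Step 9: insert xyc at [11, 12, 15, 16] -> counters=[1,0,0,1,0,2,0,1,0,1,2,4,3,2,0,2,4,1,1,1,1,1]
Final counters=[1,0,0,1,0,2,0,1,0,1,2,4,3,2,0,2,4,1,1,1,1,1] -> counters[18]=1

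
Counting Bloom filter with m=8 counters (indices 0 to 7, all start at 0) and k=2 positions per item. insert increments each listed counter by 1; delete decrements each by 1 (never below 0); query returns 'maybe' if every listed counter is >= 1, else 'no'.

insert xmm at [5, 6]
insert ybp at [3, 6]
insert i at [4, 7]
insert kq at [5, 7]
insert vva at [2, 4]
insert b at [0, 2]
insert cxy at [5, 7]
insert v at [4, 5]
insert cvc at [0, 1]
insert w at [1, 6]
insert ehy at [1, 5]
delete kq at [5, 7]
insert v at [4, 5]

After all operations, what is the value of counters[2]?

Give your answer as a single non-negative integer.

Answer: 2

Derivation:
Step 1: insert xmm at [5, 6] -> counters=[0,0,0,0,0,1,1,0]
Step 2: insert ybp at [3, 6] -> counters=[0,0,0,1,0,1,2,0]
Step 3: insert i at [4, 7] -> counters=[0,0,0,1,1,1,2,1]
Step 4: insert kq at [5, 7] -> counters=[0,0,0,1,1,2,2,2]
Step 5: insert vva at [2, 4] -> counters=[0,0,1,1,2,2,2,2]
Step 6: insert b at [0, 2] -> counters=[1,0,2,1,2,2,2,2]
Step 7: insert cxy at [5, 7] -> counters=[1,0,2,1,2,3,2,3]
Step 8: insert v at [4, 5] -> counters=[1,0,2,1,3,4,2,3]
Step 9: insert cvc at [0, 1] -> counters=[2,1,2,1,3,4,2,3]
Step 10: insert w at [1, 6] -> counters=[2,2,2,1,3,4,3,3]
Step 11: insert ehy at [1, 5] -> counters=[2,3,2,1,3,5,3,3]
Step 12: delete kq at [5, 7] -> counters=[2,3,2,1,3,4,3,2]
Step 13: insert v at [4, 5] -> counters=[2,3,2,1,4,5,3,2]
Final counters=[2,3,2,1,4,5,3,2] -> counters[2]=2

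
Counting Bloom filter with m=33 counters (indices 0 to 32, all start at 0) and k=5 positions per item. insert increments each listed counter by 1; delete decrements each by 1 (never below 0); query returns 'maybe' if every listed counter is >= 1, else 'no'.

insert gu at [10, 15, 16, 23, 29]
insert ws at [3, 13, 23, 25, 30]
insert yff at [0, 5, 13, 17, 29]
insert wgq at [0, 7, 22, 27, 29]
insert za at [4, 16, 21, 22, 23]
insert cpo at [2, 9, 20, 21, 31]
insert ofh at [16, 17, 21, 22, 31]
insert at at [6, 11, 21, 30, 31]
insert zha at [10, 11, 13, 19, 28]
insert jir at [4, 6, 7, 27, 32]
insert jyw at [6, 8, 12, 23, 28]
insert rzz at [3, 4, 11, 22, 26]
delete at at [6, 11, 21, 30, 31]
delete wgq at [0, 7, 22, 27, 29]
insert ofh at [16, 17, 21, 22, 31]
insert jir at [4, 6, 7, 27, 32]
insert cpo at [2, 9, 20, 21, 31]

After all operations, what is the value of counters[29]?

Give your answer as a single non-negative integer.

Step 1: insert gu at [10, 15, 16, 23, 29] -> counters=[0,0,0,0,0,0,0,0,0,0,1,0,0,0,0,1,1,0,0,0,0,0,0,1,0,0,0,0,0,1,0,0,0]
Step 2: insert ws at [3, 13, 23, 25, 30] -> counters=[0,0,0,1,0,0,0,0,0,0,1,0,0,1,0,1,1,0,0,0,0,0,0,2,0,1,0,0,0,1,1,0,0]
Step 3: insert yff at [0, 5, 13, 17, 29] -> counters=[1,0,0,1,0,1,0,0,0,0,1,0,0,2,0,1,1,1,0,0,0,0,0,2,0,1,0,0,0,2,1,0,0]
Step 4: insert wgq at [0, 7, 22, 27, 29] -> counters=[2,0,0,1,0,1,0,1,0,0,1,0,0,2,0,1,1,1,0,0,0,0,1,2,0,1,0,1,0,3,1,0,0]
Step 5: insert za at [4, 16, 21, 22, 23] -> counters=[2,0,0,1,1,1,0,1,0,0,1,0,0,2,0,1,2,1,0,0,0,1,2,3,0,1,0,1,0,3,1,0,0]
Step 6: insert cpo at [2, 9, 20, 21, 31] -> counters=[2,0,1,1,1,1,0,1,0,1,1,0,0,2,0,1,2,1,0,0,1,2,2,3,0,1,0,1,0,3,1,1,0]
Step 7: insert ofh at [16, 17, 21, 22, 31] -> counters=[2,0,1,1,1,1,0,1,0,1,1,0,0,2,0,1,3,2,0,0,1,3,3,3,0,1,0,1,0,3,1,2,0]
Step 8: insert at at [6, 11, 21, 30, 31] -> counters=[2,0,1,1,1,1,1,1,0,1,1,1,0,2,0,1,3,2,0,0,1,4,3,3,0,1,0,1,0,3,2,3,0]
Step 9: insert zha at [10, 11, 13, 19, 28] -> counters=[2,0,1,1,1,1,1,1,0,1,2,2,0,3,0,1,3,2,0,1,1,4,3,3,0,1,0,1,1,3,2,3,0]
Step 10: insert jir at [4, 6, 7, 27, 32] -> counters=[2,0,1,1,2,1,2,2,0,1,2,2,0,3,0,1,3,2,0,1,1,4,3,3,0,1,0,2,1,3,2,3,1]
Step 11: insert jyw at [6, 8, 12, 23, 28] -> counters=[2,0,1,1,2,1,3,2,1,1,2,2,1,3,0,1,3,2,0,1,1,4,3,4,0,1,0,2,2,3,2,3,1]
Step 12: insert rzz at [3, 4, 11, 22, 26] -> counters=[2,0,1,2,3,1,3,2,1,1,2,3,1,3,0,1,3,2,0,1,1,4,4,4,0,1,1,2,2,3,2,3,1]
Step 13: delete at at [6, 11, 21, 30, 31] -> counters=[2,0,1,2,3,1,2,2,1,1,2,2,1,3,0,1,3,2,0,1,1,3,4,4,0,1,1,2,2,3,1,2,1]
Step 14: delete wgq at [0, 7, 22, 27, 29] -> counters=[1,0,1,2,3,1,2,1,1,1,2,2,1,3,0,1,3,2,0,1,1,3,3,4,0,1,1,1,2,2,1,2,1]
Step 15: insert ofh at [16, 17, 21, 22, 31] -> counters=[1,0,1,2,3,1,2,1,1,1,2,2,1,3,0,1,4,3,0,1,1,4,4,4,0,1,1,1,2,2,1,3,1]
Step 16: insert jir at [4, 6, 7, 27, 32] -> counters=[1,0,1,2,4,1,3,2,1,1,2,2,1,3,0,1,4,3,0,1,1,4,4,4,0,1,1,2,2,2,1,3,2]
Step 17: insert cpo at [2, 9, 20, 21, 31] -> counters=[1,0,2,2,4,1,3,2,1,2,2,2,1,3,0,1,4,3,0,1,2,5,4,4,0,1,1,2,2,2,1,4,2]
Final counters=[1,0,2,2,4,1,3,2,1,2,2,2,1,3,0,1,4,3,0,1,2,5,4,4,0,1,1,2,2,2,1,4,2] -> counters[29]=2

Answer: 2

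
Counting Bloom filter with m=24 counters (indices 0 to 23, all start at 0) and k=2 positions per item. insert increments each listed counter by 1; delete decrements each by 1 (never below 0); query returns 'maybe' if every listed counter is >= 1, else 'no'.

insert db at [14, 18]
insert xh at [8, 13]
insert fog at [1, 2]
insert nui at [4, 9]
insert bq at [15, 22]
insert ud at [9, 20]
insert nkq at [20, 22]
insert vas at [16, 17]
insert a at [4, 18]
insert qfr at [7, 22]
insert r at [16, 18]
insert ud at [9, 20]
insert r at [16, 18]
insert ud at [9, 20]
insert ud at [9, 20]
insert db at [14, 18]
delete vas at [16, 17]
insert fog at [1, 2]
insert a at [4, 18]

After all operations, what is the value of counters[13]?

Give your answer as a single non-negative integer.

Answer: 1

Derivation:
Step 1: insert db at [14, 18] -> counters=[0,0,0,0,0,0,0,0,0,0,0,0,0,0,1,0,0,0,1,0,0,0,0,0]
Step 2: insert xh at [8, 13] -> counters=[0,0,0,0,0,0,0,0,1,0,0,0,0,1,1,0,0,0,1,0,0,0,0,0]
Step 3: insert fog at [1, 2] -> counters=[0,1,1,0,0,0,0,0,1,0,0,0,0,1,1,0,0,0,1,0,0,0,0,0]
Step 4: insert nui at [4, 9] -> counters=[0,1,1,0,1,0,0,0,1,1,0,0,0,1,1,0,0,0,1,0,0,0,0,0]
Step 5: insert bq at [15, 22] -> counters=[0,1,1,0,1,0,0,0,1,1,0,0,0,1,1,1,0,0,1,0,0,0,1,0]
Step 6: insert ud at [9, 20] -> counters=[0,1,1,0,1,0,0,0,1,2,0,0,0,1,1,1,0,0,1,0,1,0,1,0]
Step 7: insert nkq at [20, 22] -> counters=[0,1,1,0,1,0,0,0,1,2,0,0,0,1,1,1,0,0,1,0,2,0,2,0]
Step 8: insert vas at [16, 17] -> counters=[0,1,1,0,1,0,0,0,1,2,0,0,0,1,1,1,1,1,1,0,2,0,2,0]
Step 9: insert a at [4, 18] -> counters=[0,1,1,0,2,0,0,0,1,2,0,0,0,1,1,1,1,1,2,0,2,0,2,0]
Step 10: insert qfr at [7, 22] -> counters=[0,1,1,0,2,0,0,1,1,2,0,0,0,1,1,1,1,1,2,0,2,0,3,0]
Step 11: insert r at [16, 18] -> counters=[0,1,1,0,2,0,0,1,1,2,0,0,0,1,1,1,2,1,3,0,2,0,3,0]
Step 12: insert ud at [9, 20] -> counters=[0,1,1,0,2,0,0,1,1,3,0,0,0,1,1,1,2,1,3,0,3,0,3,0]
Step 13: insert r at [16, 18] -> counters=[0,1,1,0,2,0,0,1,1,3,0,0,0,1,1,1,3,1,4,0,3,0,3,0]
Step 14: insert ud at [9, 20] -> counters=[0,1,1,0,2,0,0,1,1,4,0,0,0,1,1,1,3,1,4,0,4,0,3,0]
Step 15: insert ud at [9, 20] -> counters=[0,1,1,0,2,0,0,1,1,5,0,0,0,1,1,1,3,1,4,0,5,0,3,0]
Step 16: insert db at [14, 18] -> counters=[0,1,1,0,2,0,0,1,1,5,0,0,0,1,2,1,3,1,5,0,5,0,3,0]
Step 17: delete vas at [16, 17] -> counters=[0,1,1,0,2,0,0,1,1,5,0,0,0,1,2,1,2,0,5,0,5,0,3,0]
Step 18: insert fog at [1, 2] -> counters=[0,2,2,0,2,0,0,1,1,5,0,0,0,1,2,1,2,0,5,0,5,0,3,0]
Step 19: insert a at [4, 18] -> counters=[0,2,2,0,3,0,0,1,1,5,0,0,0,1,2,1,2,0,6,0,5,0,3,0]
Final counters=[0,2,2,0,3,0,0,1,1,5,0,0,0,1,2,1,2,0,6,0,5,0,3,0] -> counters[13]=1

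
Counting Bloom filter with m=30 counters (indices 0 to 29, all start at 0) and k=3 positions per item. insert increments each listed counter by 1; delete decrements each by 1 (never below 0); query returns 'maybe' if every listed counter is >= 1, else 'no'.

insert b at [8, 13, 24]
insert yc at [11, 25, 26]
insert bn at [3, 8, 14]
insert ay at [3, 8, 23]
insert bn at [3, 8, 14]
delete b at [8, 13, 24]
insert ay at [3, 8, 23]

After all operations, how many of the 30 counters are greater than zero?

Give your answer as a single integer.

Answer: 7

Derivation:
Step 1: insert b at [8, 13, 24] -> counters=[0,0,0,0,0,0,0,0,1,0,0,0,0,1,0,0,0,0,0,0,0,0,0,0,1,0,0,0,0,0]
Step 2: insert yc at [11, 25, 26] -> counters=[0,0,0,0,0,0,0,0,1,0,0,1,0,1,0,0,0,0,0,0,0,0,0,0,1,1,1,0,0,0]
Step 3: insert bn at [3, 8, 14] -> counters=[0,0,0,1,0,0,0,0,2,0,0,1,0,1,1,0,0,0,0,0,0,0,0,0,1,1,1,0,0,0]
Step 4: insert ay at [3, 8, 23] -> counters=[0,0,0,2,0,0,0,0,3,0,0,1,0,1,1,0,0,0,0,0,0,0,0,1,1,1,1,0,0,0]
Step 5: insert bn at [3, 8, 14] -> counters=[0,0,0,3,0,0,0,0,4,0,0,1,0,1,2,0,0,0,0,0,0,0,0,1,1,1,1,0,0,0]
Step 6: delete b at [8, 13, 24] -> counters=[0,0,0,3,0,0,0,0,3,0,0,1,0,0,2,0,0,0,0,0,0,0,0,1,0,1,1,0,0,0]
Step 7: insert ay at [3, 8, 23] -> counters=[0,0,0,4,0,0,0,0,4,0,0,1,0,0,2,0,0,0,0,0,0,0,0,2,0,1,1,0,0,0]
Final counters=[0,0,0,4,0,0,0,0,4,0,0,1,0,0,2,0,0,0,0,0,0,0,0,2,0,1,1,0,0,0] -> 7 nonzero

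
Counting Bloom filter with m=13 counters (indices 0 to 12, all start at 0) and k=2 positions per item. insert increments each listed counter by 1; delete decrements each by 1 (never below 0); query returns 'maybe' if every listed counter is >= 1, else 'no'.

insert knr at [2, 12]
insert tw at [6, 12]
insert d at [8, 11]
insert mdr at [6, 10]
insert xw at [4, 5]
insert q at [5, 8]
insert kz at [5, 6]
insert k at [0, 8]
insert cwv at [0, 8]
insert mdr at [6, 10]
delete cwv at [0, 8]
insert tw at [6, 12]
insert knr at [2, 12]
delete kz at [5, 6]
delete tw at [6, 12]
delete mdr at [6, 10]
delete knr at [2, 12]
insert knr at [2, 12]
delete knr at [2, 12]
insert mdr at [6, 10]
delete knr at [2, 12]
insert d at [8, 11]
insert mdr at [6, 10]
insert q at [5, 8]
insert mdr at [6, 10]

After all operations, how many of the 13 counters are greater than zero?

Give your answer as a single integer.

Answer: 8

Derivation:
Step 1: insert knr at [2, 12] -> counters=[0,0,1,0,0,0,0,0,0,0,0,0,1]
Step 2: insert tw at [6, 12] -> counters=[0,0,1,0,0,0,1,0,0,0,0,0,2]
Step 3: insert d at [8, 11] -> counters=[0,0,1,0,0,0,1,0,1,0,0,1,2]
Step 4: insert mdr at [6, 10] -> counters=[0,0,1,0,0,0,2,0,1,0,1,1,2]
Step 5: insert xw at [4, 5] -> counters=[0,0,1,0,1,1,2,0,1,0,1,1,2]
Step 6: insert q at [5, 8] -> counters=[0,0,1,0,1,2,2,0,2,0,1,1,2]
Step 7: insert kz at [5, 6] -> counters=[0,0,1,0,1,3,3,0,2,0,1,1,2]
Step 8: insert k at [0, 8] -> counters=[1,0,1,0,1,3,3,0,3,0,1,1,2]
Step 9: insert cwv at [0, 8] -> counters=[2,0,1,0,1,3,3,0,4,0,1,1,2]
Step 10: insert mdr at [6, 10] -> counters=[2,0,1,0,1,3,4,0,4,0,2,1,2]
Step 11: delete cwv at [0, 8] -> counters=[1,0,1,0,1,3,4,0,3,0,2,1,2]
Step 12: insert tw at [6, 12] -> counters=[1,0,1,0,1,3,5,0,3,0,2,1,3]
Step 13: insert knr at [2, 12] -> counters=[1,0,2,0,1,3,5,0,3,0,2,1,4]
Step 14: delete kz at [5, 6] -> counters=[1,0,2,0,1,2,4,0,3,0,2,1,4]
Step 15: delete tw at [6, 12] -> counters=[1,0,2,0,1,2,3,0,3,0,2,1,3]
Step 16: delete mdr at [6, 10] -> counters=[1,0,2,0,1,2,2,0,3,0,1,1,3]
Step 17: delete knr at [2, 12] -> counters=[1,0,1,0,1,2,2,0,3,0,1,1,2]
Step 18: insert knr at [2, 12] -> counters=[1,0,2,0,1,2,2,0,3,0,1,1,3]
Step 19: delete knr at [2, 12] -> counters=[1,0,1,0,1,2,2,0,3,0,1,1,2]
Step 20: insert mdr at [6, 10] -> counters=[1,0,1,0,1,2,3,0,3,0,2,1,2]
Step 21: delete knr at [2, 12] -> counters=[1,0,0,0,1,2,3,0,3,0,2,1,1]
Step 22: insert d at [8, 11] -> counters=[1,0,0,0,1,2,3,0,4,0,2,2,1]
Step 23: insert mdr at [6, 10] -> counters=[1,0,0,0,1,2,4,0,4,0,3,2,1]
Step 24: insert q at [5, 8] -> counters=[1,0,0,0,1,3,4,0,5,0,3,2,1]
Step 25: insert mdr at [6, 10] -> counters=[1,0,0,0,1,3,5,0,5,0,4,2,1]
Final counters=[1,0,0,0,1,3,5,0,5,0,4,2,1] -> 8 nonzero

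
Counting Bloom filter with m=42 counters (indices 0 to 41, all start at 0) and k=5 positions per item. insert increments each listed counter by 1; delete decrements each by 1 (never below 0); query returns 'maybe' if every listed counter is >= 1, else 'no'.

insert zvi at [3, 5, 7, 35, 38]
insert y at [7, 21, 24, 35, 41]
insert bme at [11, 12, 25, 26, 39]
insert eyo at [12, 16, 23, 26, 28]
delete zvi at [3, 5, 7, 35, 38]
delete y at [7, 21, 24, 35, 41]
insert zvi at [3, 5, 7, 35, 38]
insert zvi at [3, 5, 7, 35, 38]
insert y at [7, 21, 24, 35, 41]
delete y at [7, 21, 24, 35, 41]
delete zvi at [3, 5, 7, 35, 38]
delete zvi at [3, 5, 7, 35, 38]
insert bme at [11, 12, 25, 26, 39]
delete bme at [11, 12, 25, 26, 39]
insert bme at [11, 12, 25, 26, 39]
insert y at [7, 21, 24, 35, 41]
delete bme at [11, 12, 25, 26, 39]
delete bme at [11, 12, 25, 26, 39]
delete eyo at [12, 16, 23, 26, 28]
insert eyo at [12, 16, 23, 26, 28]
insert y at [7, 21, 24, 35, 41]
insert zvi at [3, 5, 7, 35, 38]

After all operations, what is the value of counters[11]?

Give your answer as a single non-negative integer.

Step 1: insert zvi at [3, 5, 7, 35, 38] -> counters=[0,0,0,1,0,1,0,1,0,0,0,0,0,0,0,0,0,0,0,0,0,0,0,0,0,0,0,0,0,0,0,0,0,0,0,1,0,0,1,0,0,0]
Step 2: insert y at [7, 21, 24, 35, 41] -> counters=[0,0,0,1,0,1,0,2,0,0,0,0,0,0,0,0,0,0,0,0,0,1,0,0,1,0,0,0,0,0,0,0,0,0,0,2,0,0,1,0,0,1]
Step 3: insert bme at [11, 12, 25, 26, 39] -> counters=[0,0,0,1,0,1,0,2,0,0,0,1,1,0,0,0,0,0,0,0,0,1,0,0,1,1,1,0,0,0,0,0,0,0,0,2,0,0,1,1,0,1]
Step 4: insert eyo at [12, 16, 23, 26, 28] -> counters=[0,0,0,1,0,1,0,2,0,0,0,1,2,0,0,0,1,0,0,0,0,1,0,1,1,1,2,0,1,0,0,0,0,0,0,2,0,0,1,1,0,1]
Step 5: delete zvi at [3, 5, 7, 35, 38] -> counters=[0,0,0,0,0,0,0,1,0,0,0,1,2,0,0,0,1,0,0,0,0,1,0,1,1,1,2,0,1,0,0,0,0,0,0,1,0,0,0,1,0,1]
Step 6: delete y at [7, 21, 24, 35, 41] -> counters=[0,0,0,0,0,0,0,0,0,0,0,1,2,0,0,0,1,0,0,0,0,0,0,1,0,1,2,0,1,0,0,0,0,0,0,0,0,0,0,1,0,0]
Step 7: insert zvi at [3, 5, 7, 35, 38] -> counters=[0,0,0,1,0,1,0,1,0,0,0,1,2,0,0,0,1,0,0,0,0,0,0,1,0,1,2,0,1,0,0,0,0,0,0,1,0,0,1,1,0,0]
Step 8: insert zvi at [3, 5, 7, 35, 38] -> counters=[0,0,0,2,0,2,0,2,0,0,0,1,2,0,0,0,1,0,0,0,0,0,0,1,0,1,2,0,1,0,0,0,0,0,0,2,0,0,2,1,0,0]
Step 9: insert y at [7, 21, 24, 35, 41] -> counters=[0,0,0,2,0,2,0,3,0,0,0,1,2,0,0,0,1,0,0,0,0,1,0,1,1,1,2,0,1,0,0,0,0,0,0,3,0,0,2,1,0,1]
Step 10: delete y at [7, 21, 24, 35, 41] -> counters=[0,0,0,2,0,2,0,2,0,0,0,1,2,0,0,0,1,0,0,0,0,0,0,1,0,1,2,0,1,0,0,0,0,0,0,2,0,0,2,1,0,0]
Step 11: delete zvi at [3, 5, 7, 35, 38] -> counters=[0,0,0,1,0,1,0,1,0,0,0,1,2,0,0,0,1,0,0,0,0,0,0,1,0,1,2,0,1,0,0,0,0,0,0,1,0,0,1,1,0,0]
Step 12: delete zvi at [3, 5, 7, 35, 38] -> counters=[0,0,0,0,0,0,0,0,0,0,0,1,2,0,0,0,1,0,0,0,0,0,0,1,0,1,2,0,1,0,0,0,0,0,0,0,0,0,0,1,0,0]
Step 13: insert bme at [11, 12, 25, 26, 39] -> counters=[0,0,0,0,0,0,0,0,0,0,0,2,3,0,0,0,1,0,0,0,0,0,0,1,0,2,3,0,1,0,0,0,0,0,0,0,0,0,0,2,0,0]
Step 14: delete bme at [11, 12, 25, 26, 39] -> counters=[0,0,0,0,0,0,0,0,0,0,0,1,2,0,0,0,1,0,0,0,0,0,0,1,0,1,2,0,1,0,0,0,0,0,0,0,0,0,0,1,0,0]
Step 15: insert bme at [11, 12, 25, 26, 39] -> counters=[0,0,0,0,0,0,0,0,0,0,0,2,3,0,0,0,1,0,0,0,0,0,0,1,0,2,3,0,1,0,0,0,0,0,0,0,0,0,0,2,0,0]
Step 16: insert y at [7, 21, 24, 35, 41] -> counters=[0,0,0,0,0,0,0,1,0,0,0,2,3,0,0,0,1,0,0,0,0,1,0,1,1,2,3,0,1,0,0,0,0,0,0,1,0,0,0,2,0,1]
Step 17: delete bme at [11, 12, 25, 26, 39] -> counters=[0,0,0,0,0,0,0,1,0,0,0,1,2,0,0,0,1,0,0,0,0,1,0,1,1,1,2,0,1,0,0,0,0,0,0,1,0,0,0,1,0,1]
Step 18: delete bme at [11, 12, 25, 26, 39] -> counters=[0,0,0,0,0,0,0,1,0,0,0,0,1,0,0,0,1,0,0,0,0,1,0,1,1,0,1,0,1,0,0,0,0,0,0,1,0,0,0,0,0,1]
Step 19: delete eyo at [12, 16, 23, 26, 28] -> counters=[0,0,0,0,0,0,0,1,0,0,0,0,0,0,0,0,0,0,0,0,0,1,0,0,1,0,0,0,0,0,0,0,0,0,0,1,0,0,0,0,0,1]
Step 20: insert eyo at [12, 16, 23, 26, 28] -> counters=[0,0,0,0,0,0,0,1,0,0,0,0,1,0,0,0,1,0,0,0,0,1,0,1,1,0,1,0,1,0,0,0,0,0,0,1,0,0,0,0,0,1]
Step 21: insert y at [7, 21, 24, 35, 41] -> counters=[0,0,0,0,0,0,0,2,0,0,0,0,1,0,0,0,1,0,0,0,0,2,0,1,2,0,1,0,1,0,0,0,0,0,0,2,0,0,0,0,0,2]
Step 22: insert zvi at [3, 5, 7, 35, 38] -> counters=[0,0,0,1,0,1,0,3,0,0,0,0,1,0,0,0,1,0,0,0,0,2,0,1,2,0,1,0,1,0,0,0,0,0,0,3,0,0,1,0,0,2]
Final counters=[0,0,0,1,0,1,0,3,0,0,0,0,1,0,0,0,1,0,0,0,0,2,0,1,2,0,1,0,1,0,0,0,0,0,0,3,0,0,1,0,0,2] -> counters[11]=0

Answer: 0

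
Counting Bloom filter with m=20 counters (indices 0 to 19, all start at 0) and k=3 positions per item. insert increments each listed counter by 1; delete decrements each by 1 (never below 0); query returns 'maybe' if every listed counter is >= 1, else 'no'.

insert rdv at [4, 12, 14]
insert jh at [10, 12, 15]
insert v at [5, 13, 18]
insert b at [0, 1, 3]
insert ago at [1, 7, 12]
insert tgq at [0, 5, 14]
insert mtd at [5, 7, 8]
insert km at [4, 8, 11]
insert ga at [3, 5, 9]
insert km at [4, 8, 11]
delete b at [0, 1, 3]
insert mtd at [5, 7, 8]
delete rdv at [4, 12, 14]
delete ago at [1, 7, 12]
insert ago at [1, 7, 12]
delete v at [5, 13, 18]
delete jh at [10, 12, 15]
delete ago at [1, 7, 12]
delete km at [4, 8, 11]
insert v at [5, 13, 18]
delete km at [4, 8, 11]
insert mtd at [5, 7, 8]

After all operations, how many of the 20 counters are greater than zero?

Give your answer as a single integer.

Answer: 9

Derivation:
Step 1: insert rdv at [4, 12, 14] -> counters=[0,0,0,0,1,0,0,0,0,0,0,0,1,0,1,0,0,0,0,0]
Step 2: insert jh at [10, 12, 15] -> counters=[0,0,0,0,1,0,0,0,0,0,1,0,2,0,1,1,0,0,0,0]
Step 3: insert v at [5, 13, 18] -> counters=[0,0,0,0,1,1,0,0,0,0,1,0,2,1,1,1,0,0,1,0]
Step 4: insert b at [0, 1, 3] -> counters=[1,1,0,1,1,1,0,0,0,0,1,0,2,1,1,1,0,0,1,0]
Step 5: insert ago at [1, 7, 12] -> counters=[1,2,0,1,1,1,0,1,0,0,1,0,3,1,1,1,0,0,1,0]
Step 6: insert tgq at [0, 5, 14] -> counters=[2,2,0,1,1,2,0,1,0,0,1,0,3,1,2,1,0,0,1,0]
Step 7: insert mtd at [5, 7, 8] -> counters=[2,2,0,1,1,3,0,2,1,0,1,0,3,1,2,1,0,0,1,0]
Step 8: insert km at [4, 8, 11] -> counters=[2,2,0,1,2,3,0,2,2,0,1,1,3,1,2,1,0,0,1,0]
Step 9: insert ga at [3, 5, 9] -> counters=[2,2,0,2,2,4,0,2,2,1,1,1,3,1,2,1,0,0,1,0]
Step 10: insert km at [4, 8, 11] -> counters=[2,2,0,2,3,4,0,2,3,1,1,2,3,1,2,1,0,0,1,0]
Step 11: delete b at [0, 1, 3] -> counters=[1,1,0,1,3,4,0,2,3,1,1,2,3,1,2,1,0,0,1,0]
Step 12: insert mtd at [5, 7, 8] -> counters=[1,1,0,1,3,5,0,3,4,1,1,2,3,1,2,1,0,0,1,0]
Step 13: delete rdv at [4, 12, 14] -> counters=[1,1,0,1,2,5,0,3,4,1,1,2,2,1,1,1,0,0,1,0]
Step 14: delete ago at [1, 7, 12] -> counters=[1,0,0,1,2,5,0,2,4,1,1,2,1,1,1,1,0,0,1,0]
Step 15: insert ago at [1, 7, 12] -> counters=[1,1,0,1,2,5,0,3,4,1,1,2,2,1,1,1,0,0,1,0]
Step 16: delete v at [5, 13, 18] -> counters=[1,1,0,1,2,4,0,3,4,1,1,2,2,0,1,1,0,0,0,0]
Step 17: delete jh at [10, 12, 15] -> counters=[1,1,0,1,2,4,0,3,4,1,0,2,1,0,1,0,0,0,0,0]
Step 18: delete ago at [1, 7, 12] -> counters=[1,0,0,1,2,4,0,2,4,1,0,2,0,0,1,0,0,0,0,0]
Step 19: delete km at [4, 8, 11] -> counters=[1,0,0,1,1,4,0,2,3,1,0,1,0,0,1,0,0,0,0,0]
Step 20: insert v at [5, 13, 18] -> counters=[1,0,0,1,1,5,0,2,3,1,0,1,0,1,1,0,0,0,1,0]
Step 21: delete km at [4, 8, 11] -> counters=[1,0,0,1,0,5,0,2,2,1,0,0,0,1,1,0,0,0,1,0]
Step 22: insert mtd at [5, 7, 8] -> counters=[1,0,0,1,0,6,0,3,3,1,0,0,0,1,1,0,0,0,1,0]
Final counters=[1,0,0,1,0,6,0,3,3,1,0,0,0,1,1,0,0,0,1,0] -> 9 nonzero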